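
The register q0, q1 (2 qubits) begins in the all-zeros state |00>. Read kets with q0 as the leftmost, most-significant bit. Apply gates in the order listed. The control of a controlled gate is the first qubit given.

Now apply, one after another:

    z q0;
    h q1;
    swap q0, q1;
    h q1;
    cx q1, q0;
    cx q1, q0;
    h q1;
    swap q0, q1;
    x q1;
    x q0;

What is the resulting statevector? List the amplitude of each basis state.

The final amplitudes are 0 on |00>, 0 on |01>, sqrt(2)/2 on |10>, sqrt(2)/2 on |11>. Key observation: the block from step 3 through step 8 cancels to the identity and can be dropped.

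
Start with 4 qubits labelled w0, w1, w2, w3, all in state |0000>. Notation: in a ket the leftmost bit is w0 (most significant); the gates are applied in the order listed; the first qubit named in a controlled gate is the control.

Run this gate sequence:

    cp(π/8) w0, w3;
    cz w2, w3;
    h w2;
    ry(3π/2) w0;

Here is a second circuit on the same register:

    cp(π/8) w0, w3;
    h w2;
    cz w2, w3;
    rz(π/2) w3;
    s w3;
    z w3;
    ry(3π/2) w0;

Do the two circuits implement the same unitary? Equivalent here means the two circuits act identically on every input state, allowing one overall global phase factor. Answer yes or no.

No, they are not equivalent — no single phase factor reconciles the two unitaries.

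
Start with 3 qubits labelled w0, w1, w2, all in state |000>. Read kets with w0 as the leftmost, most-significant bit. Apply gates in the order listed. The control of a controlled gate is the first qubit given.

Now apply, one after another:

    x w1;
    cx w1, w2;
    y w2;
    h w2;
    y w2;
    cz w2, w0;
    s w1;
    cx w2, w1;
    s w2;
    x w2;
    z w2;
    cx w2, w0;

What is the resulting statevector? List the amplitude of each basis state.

The resulting statevector has amplitude -sqrt(2)/2 on |000>, sqrt(2)*I/2 on |111>, and 0 on every other basis state.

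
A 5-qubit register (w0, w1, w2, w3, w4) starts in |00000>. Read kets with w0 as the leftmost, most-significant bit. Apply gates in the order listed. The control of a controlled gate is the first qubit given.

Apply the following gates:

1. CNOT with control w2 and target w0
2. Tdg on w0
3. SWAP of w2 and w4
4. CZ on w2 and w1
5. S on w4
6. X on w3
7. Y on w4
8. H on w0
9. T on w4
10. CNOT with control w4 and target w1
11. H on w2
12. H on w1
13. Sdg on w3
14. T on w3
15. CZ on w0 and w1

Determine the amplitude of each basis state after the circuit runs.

After the circuit, the state carries amplitude sqrt(2)*I/4 on |00011>, sqrt(2)*I/4 on |00111>, -sqrt(2)*I/4 on |01011>, -sqrt(2)*I/4 on |01111>, sqrt(2)*I/4 on |10011>, sqrt(2)*I/4 on |10111>, sqrt(2)*I/4 on |11011>, sqrt(2)*I/4 on |11111>, and 0 on every other basis state.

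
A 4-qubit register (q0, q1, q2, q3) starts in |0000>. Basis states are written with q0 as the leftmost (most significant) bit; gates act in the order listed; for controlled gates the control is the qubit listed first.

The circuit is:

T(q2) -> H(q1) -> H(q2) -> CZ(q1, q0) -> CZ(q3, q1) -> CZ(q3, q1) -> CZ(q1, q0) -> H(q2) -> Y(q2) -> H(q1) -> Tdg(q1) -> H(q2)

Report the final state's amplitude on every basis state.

The final amplitudes are sqrt(2)*I/2 on |0000>, -sqrt(2)*I/2 on |0010>, and 0 on every other basis state. Key observation: gates 3-8 undo each other exactly, leaving only the rest of the circuit to track.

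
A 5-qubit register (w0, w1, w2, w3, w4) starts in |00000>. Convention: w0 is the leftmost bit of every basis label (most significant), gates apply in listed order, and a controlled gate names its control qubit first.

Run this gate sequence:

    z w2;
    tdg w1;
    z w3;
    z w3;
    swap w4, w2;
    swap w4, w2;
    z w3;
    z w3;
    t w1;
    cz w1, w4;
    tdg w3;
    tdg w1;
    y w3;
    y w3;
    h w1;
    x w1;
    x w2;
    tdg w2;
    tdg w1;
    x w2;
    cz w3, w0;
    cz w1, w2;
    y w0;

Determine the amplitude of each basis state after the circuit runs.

The final amplitudes are sqrt(2)*exp(I*pi/4)/2 on |10000>, sqrt(2)/2 on |11000>, and 0 on every other basis state. Key observation: the block from step 2 through step 9 cancels to the identity and can be dropped.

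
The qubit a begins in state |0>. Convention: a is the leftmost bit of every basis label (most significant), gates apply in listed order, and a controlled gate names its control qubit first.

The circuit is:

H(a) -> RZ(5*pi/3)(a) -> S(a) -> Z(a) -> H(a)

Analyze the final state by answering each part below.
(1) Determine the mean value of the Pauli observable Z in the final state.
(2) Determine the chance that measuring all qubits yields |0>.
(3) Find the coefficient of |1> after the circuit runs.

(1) The observable Z averages to -sqrt(3)/2.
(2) Outcome |0> occurs with probability 1/2 - sqrt(3)/4.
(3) |1> carries amplitude -exp(I*pi/3)/2 - exp(I*pi/6)/2 in the final state.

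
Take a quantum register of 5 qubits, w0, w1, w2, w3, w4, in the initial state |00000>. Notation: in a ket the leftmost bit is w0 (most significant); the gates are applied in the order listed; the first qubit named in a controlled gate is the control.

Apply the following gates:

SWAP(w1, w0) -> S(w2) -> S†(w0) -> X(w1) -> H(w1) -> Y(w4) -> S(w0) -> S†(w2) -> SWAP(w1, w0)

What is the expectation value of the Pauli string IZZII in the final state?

In the final state, IZZII has expectation 1.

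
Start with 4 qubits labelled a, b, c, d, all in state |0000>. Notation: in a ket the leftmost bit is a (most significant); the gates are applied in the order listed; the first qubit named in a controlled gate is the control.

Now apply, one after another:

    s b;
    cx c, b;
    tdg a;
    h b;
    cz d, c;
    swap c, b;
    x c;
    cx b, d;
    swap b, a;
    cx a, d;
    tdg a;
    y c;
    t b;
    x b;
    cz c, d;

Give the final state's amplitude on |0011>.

The final state's coefficient on |0011> equals 0.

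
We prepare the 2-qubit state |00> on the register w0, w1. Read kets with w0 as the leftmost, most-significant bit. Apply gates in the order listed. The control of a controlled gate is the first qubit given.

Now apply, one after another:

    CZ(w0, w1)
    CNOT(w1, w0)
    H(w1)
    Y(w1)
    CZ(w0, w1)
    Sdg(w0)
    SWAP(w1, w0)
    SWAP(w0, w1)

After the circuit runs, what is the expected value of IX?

The expectation value of IX is -1.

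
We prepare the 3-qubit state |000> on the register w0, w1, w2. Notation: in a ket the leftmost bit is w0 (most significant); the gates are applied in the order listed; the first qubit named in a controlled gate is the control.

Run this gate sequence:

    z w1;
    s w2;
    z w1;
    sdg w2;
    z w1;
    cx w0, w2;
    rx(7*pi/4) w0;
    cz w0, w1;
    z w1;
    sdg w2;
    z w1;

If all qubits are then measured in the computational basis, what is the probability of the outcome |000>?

The probability of measuring |000> is sqrt(2)/4 + 1/2.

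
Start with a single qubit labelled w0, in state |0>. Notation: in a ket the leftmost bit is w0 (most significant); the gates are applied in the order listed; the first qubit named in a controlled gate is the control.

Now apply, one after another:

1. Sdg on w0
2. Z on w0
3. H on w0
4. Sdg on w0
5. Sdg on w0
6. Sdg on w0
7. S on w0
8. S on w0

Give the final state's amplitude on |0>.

The amplitude on |0> is sqrt(2)/2. Key observation: gates 5-8 undo each other exactly, leaving only the rest of the circuit to track.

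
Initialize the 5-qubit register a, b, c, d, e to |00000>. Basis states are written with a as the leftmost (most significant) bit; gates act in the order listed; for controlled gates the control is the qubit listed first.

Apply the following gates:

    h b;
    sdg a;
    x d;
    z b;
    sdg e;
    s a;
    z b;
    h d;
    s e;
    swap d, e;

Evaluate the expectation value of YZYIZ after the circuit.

In the final state, YZYIZ has expectation 0.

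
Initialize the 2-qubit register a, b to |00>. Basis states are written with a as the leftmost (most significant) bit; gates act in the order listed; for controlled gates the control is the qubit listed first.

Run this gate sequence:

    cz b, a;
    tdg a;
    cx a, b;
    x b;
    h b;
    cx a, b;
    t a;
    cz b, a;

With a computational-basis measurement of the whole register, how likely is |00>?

Outcome |00> occurs with probability 1/2.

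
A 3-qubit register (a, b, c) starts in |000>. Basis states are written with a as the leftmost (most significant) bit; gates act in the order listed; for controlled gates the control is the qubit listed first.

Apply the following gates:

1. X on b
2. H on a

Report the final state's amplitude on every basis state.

After the circuit, the state carries amplitude sqrt(2)/2 on |010>, sqrt(2)/2 on |110>, and 0 on every other basis state.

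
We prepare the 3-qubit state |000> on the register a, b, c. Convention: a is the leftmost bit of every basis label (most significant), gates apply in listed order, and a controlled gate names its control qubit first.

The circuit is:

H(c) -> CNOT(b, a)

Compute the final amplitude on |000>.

|000> carries amplitude sqrt(2)/2 in the final state.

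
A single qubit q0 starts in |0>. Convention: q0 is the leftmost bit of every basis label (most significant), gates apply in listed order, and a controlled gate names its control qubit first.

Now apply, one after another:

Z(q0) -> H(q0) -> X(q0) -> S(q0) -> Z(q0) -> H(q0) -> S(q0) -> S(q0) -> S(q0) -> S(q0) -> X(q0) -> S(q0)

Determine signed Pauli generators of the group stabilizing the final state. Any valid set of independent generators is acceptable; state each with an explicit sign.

The stabilizer group can be generated by +X, among other valid generating sets. Key observation: the block from step 7 through step 10 cancels to the identity and can be dropped.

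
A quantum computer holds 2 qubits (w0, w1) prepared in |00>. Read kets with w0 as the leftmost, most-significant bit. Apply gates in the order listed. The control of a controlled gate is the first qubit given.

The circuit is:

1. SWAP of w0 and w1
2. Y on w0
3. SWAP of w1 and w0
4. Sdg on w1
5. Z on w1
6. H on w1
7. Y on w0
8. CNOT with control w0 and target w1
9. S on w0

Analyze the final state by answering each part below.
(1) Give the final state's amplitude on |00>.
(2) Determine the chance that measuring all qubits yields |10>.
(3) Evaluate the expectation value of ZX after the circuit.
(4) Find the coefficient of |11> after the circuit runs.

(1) |00> carries amplitude 0 in the final state.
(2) Outcome |10> occurs with probability 1/2.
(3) The expectation value of ZX is 1.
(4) The final state's coefficient on |11> equals sqrt(2)/2.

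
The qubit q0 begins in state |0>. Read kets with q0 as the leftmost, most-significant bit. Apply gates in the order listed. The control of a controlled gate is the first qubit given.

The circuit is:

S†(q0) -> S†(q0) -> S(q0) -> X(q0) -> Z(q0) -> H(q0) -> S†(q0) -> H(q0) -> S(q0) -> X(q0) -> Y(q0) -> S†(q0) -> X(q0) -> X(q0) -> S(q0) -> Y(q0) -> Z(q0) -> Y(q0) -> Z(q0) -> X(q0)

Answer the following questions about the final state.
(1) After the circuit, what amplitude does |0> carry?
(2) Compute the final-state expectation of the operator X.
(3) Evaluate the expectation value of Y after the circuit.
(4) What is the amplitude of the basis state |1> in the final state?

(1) The final state's coefficient on |0> equals -1/2 + I/2.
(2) In the final state, X has expectation -1.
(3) The observable Y averages to 0.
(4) |1> carries amplitude 1/2 - I/2 in the final state.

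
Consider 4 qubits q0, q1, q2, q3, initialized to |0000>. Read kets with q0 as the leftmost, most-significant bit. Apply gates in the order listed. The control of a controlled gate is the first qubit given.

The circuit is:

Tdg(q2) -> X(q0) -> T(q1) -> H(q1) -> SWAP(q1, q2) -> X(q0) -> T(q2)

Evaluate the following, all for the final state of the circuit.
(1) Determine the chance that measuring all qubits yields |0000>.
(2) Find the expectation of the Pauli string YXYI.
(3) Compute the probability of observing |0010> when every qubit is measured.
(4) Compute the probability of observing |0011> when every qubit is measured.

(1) The probability of measuring |0000> is 1/2.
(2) In the final state, YXYI has expectation 0.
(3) The probability of measuring |0010> is 1/2.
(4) The probability of measuring |0011> is 0.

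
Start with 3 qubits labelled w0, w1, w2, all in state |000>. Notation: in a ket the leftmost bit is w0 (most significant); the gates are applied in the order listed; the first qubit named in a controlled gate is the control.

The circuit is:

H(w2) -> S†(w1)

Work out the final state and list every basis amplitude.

After the circuit, the state carries amplitude sqrt(2)/2 on |000>, sqrt(2)/2 on |001>, and 0 on every other basis state.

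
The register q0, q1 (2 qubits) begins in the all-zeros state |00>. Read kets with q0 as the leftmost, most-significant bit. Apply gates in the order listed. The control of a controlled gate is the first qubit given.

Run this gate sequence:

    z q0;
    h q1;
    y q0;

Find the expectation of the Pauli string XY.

The observable XY averages to 0.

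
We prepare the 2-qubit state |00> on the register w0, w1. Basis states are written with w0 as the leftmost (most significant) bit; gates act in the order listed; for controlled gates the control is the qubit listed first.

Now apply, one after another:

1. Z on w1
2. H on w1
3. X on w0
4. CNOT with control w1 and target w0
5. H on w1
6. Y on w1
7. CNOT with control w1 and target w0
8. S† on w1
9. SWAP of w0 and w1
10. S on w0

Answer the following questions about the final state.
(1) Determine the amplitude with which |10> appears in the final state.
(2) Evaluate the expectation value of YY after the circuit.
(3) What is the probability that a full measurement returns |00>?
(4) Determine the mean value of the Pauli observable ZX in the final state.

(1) The final state's coefficient on |10> equals I/2.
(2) The expectation value of YY is -1.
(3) A full measurement returns |00> with probability 1/4.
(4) The expectation value of ZX is -1.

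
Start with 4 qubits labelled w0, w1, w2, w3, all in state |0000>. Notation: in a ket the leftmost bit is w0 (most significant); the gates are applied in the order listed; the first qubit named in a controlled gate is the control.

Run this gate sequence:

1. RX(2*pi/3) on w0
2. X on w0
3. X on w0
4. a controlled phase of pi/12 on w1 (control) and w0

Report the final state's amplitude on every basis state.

After the circuit, the state carries amplitude 1/2 on |0000>, -sqrt(3)*I/2 on |1000>, and 0 on every other basis state. Key observation: steps 2-3 multiply out to the identity, so the circuit reduces to the remaining gates.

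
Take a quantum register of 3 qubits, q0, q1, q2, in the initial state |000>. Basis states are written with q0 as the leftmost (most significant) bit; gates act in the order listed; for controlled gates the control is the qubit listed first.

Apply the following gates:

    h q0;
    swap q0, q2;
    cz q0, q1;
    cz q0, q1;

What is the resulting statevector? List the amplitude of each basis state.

The final amplitudes are sqrt(2)/2 on |000>, sqrt(2)/2 on |001>, and 0 on every other basis state.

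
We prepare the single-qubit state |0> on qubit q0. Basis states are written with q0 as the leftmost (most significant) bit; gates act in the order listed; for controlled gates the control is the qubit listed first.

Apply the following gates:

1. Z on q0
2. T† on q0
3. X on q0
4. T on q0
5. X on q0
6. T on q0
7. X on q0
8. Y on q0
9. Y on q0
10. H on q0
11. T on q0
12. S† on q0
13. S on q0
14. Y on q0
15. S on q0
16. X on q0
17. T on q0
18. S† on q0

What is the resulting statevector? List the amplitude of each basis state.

The resulting statevector has amplitude -sqrt(2)*exp(I*pi/4)/2 on |0>, sqrt(2)*exp(3*I*pi/4)/2 on |1>.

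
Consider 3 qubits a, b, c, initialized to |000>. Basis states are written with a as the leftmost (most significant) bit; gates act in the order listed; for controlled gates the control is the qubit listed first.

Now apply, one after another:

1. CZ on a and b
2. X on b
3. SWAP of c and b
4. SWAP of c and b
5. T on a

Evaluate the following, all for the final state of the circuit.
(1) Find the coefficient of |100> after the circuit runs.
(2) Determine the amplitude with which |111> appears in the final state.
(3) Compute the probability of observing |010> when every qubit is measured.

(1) The amplitude on |100> is 0.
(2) The final state's coefficient on |111> equals 0.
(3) The probability of measuring |010> is 1.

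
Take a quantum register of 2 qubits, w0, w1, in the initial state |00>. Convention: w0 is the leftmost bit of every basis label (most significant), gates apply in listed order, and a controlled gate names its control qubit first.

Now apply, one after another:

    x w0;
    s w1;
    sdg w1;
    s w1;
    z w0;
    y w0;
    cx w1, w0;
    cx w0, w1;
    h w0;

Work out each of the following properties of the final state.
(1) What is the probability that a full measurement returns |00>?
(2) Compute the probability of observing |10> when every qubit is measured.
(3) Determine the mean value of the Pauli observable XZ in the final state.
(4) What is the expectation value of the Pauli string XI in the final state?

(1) A full measurement returns |00> with probability 1/2. Key observation: steps 2-3 multiply out to the identity, so the circuit reduces to the remaining gates.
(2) A full measurement returns |10> with probability 1/2.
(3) The observable XZ averages to 1.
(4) The expectation value of XI is 1.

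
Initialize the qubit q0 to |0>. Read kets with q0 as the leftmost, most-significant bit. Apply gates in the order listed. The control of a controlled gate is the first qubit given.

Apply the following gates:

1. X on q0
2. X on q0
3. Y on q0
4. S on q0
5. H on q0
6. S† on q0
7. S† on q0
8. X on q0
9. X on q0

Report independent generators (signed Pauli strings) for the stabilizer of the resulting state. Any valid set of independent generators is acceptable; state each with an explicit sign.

One valid set of independent stabilizer generators is +X (any independent generating set of the same group is equally correct).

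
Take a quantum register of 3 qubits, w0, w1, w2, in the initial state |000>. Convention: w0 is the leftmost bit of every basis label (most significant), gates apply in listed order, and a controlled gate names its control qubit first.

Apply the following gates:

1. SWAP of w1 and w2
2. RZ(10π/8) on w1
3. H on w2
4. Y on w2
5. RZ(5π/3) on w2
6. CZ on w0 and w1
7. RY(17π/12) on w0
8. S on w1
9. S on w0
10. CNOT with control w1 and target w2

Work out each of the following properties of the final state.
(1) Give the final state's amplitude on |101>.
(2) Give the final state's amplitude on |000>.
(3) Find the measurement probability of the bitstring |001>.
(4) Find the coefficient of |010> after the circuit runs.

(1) |101> carries amplitude -sqrt(2)*sqrt(sqrt(2)/4 + 1/2)*exp(5*I*pi/24)/4 - sqrt(6)*sqrt(1/2 - sqrt(2)/4)*exp(5*I*pi/24)/4 in the final state.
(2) The final state's coefficient on |000> equals sqrt(6)*I*sqrt(sqrt(2)/4 + 1/2)*exp(13*I*pi/24)/4 - sqrt(2)*I*sqrt(1/2 - sqrt(2)/4)*exp(13*I*pi/24)/4.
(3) A full measurement returns |001> with probability -sqrt(6)/16 + sqrt(2)/16 + 1/4.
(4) The amplitude on |010> is 0.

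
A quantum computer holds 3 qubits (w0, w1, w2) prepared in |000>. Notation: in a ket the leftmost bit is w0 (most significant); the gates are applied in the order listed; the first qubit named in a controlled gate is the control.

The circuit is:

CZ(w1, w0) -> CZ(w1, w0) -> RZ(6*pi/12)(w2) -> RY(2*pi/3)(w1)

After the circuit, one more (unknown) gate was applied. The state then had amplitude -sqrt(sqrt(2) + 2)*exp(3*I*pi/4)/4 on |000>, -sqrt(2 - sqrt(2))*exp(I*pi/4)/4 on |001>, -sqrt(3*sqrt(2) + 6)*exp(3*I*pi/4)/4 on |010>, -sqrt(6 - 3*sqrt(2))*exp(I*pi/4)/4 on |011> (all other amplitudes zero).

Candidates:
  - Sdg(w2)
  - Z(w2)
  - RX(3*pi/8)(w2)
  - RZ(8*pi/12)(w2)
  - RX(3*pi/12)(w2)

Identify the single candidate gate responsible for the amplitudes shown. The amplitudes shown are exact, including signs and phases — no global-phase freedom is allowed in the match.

The unique candidate consistent with the amplitudes is RX(3*pi/12)(w2).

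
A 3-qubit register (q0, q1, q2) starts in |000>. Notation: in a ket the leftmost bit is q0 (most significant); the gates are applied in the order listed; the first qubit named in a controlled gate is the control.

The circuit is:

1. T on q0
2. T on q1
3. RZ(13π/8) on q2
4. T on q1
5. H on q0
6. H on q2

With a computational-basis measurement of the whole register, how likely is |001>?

The probability of measuring |001> is 1/4.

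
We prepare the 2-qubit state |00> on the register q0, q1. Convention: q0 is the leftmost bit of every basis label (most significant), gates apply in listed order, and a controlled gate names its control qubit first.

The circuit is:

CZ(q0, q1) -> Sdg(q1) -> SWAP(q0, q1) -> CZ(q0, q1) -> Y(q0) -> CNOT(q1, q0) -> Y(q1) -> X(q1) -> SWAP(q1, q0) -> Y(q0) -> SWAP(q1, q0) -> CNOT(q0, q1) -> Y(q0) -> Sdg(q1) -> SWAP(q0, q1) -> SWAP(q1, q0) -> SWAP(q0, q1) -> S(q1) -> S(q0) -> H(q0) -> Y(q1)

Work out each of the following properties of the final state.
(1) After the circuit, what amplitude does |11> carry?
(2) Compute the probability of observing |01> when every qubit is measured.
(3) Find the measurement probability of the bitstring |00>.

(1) The amplitude on |11> is -sqrt(2)*I/2.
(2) The probability of measuring |01> is 1/2.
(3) A full measurement returns |00> with probability 0.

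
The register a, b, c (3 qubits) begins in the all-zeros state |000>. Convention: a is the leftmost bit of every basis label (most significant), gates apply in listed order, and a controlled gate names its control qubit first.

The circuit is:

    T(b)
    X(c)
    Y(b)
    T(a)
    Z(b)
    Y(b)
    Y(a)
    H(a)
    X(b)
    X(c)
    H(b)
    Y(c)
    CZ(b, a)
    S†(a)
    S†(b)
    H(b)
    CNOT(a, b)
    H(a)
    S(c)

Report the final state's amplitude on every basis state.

The resulting statevector has amplitude 0 on |000>, -1/2 on |001>, 0 on |010>, I/2 on |011>, 0 on |100>, I/2 on |101>, 0 on |110>, 1/2 on |111>.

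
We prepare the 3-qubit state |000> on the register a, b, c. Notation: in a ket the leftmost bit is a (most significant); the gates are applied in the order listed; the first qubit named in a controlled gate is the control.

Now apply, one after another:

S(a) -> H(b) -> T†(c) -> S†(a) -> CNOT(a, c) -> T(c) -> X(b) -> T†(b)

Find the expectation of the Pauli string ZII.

The observable ZII averages to 1.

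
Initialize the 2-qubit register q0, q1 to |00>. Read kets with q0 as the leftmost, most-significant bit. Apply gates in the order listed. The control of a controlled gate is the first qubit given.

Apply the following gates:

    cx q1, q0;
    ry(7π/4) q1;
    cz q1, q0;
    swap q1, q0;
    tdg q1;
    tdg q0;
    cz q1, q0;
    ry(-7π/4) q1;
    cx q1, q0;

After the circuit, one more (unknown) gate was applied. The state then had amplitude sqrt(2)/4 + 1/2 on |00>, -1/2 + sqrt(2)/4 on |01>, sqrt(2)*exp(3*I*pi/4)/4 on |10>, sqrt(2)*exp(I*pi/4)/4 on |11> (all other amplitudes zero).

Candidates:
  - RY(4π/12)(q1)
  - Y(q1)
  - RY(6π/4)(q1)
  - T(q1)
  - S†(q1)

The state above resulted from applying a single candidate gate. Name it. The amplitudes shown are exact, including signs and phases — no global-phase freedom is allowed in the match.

It was T(q1) that produced the state shown.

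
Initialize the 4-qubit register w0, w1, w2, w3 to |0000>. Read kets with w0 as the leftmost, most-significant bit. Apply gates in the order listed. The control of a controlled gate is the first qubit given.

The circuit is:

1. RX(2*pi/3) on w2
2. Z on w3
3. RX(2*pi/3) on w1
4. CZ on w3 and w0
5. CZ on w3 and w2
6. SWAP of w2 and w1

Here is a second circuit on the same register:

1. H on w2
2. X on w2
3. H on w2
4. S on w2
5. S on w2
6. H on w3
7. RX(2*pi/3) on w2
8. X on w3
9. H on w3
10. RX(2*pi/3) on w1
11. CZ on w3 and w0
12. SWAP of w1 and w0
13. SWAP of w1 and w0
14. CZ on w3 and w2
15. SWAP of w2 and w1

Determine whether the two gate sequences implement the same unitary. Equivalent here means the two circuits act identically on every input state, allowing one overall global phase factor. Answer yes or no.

Yes — the two circuits implement the same unitary up to a global phase.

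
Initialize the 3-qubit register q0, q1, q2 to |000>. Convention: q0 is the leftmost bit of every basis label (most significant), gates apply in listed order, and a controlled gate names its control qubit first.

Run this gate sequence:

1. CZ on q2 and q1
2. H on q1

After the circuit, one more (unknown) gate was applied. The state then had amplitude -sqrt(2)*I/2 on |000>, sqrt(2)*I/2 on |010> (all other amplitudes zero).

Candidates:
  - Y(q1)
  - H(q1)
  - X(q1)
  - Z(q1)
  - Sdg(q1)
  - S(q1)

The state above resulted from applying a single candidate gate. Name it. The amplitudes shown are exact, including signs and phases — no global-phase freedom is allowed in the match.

The unique candidate consistent with the amplitudes is Y(q1).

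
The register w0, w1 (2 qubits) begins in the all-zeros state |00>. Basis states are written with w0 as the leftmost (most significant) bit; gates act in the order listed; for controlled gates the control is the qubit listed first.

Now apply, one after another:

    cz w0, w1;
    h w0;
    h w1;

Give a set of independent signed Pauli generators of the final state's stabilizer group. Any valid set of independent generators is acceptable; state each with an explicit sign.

The final state is stabilized by the group generated by +XI, +IX; other independent generating sets are equally valid.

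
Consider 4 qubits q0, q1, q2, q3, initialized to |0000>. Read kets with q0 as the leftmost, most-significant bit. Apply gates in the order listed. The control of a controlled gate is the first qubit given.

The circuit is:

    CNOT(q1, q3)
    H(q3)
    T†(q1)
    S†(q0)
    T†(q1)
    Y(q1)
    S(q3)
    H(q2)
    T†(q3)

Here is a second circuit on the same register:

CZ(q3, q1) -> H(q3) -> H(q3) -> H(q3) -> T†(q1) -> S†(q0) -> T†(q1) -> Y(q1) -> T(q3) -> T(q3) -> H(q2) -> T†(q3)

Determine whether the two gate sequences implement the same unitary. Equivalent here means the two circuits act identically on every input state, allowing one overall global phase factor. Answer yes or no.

No — the two circuits implement different unitaries, even allowing a global phase.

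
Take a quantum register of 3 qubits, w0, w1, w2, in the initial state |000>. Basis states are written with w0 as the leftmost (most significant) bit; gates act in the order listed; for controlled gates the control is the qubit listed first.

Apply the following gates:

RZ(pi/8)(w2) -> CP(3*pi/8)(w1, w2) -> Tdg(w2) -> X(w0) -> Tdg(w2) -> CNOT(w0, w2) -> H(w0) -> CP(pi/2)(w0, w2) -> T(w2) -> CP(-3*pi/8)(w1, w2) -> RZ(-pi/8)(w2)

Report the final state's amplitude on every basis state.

After the circuit, the state carries amplitude sqrt(2)*exp(I*pi/8)/2 on |001>, -sqrt(2)*exp(5*I*pi/8)/2 on |101>, and 0 on every other basis state.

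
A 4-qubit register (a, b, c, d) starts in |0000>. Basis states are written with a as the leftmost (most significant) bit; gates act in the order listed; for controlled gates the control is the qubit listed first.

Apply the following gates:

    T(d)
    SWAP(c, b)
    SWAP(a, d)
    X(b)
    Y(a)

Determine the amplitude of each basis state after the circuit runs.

The resulting statevector has amplitude I on |1100>, and 0 on every other basis state.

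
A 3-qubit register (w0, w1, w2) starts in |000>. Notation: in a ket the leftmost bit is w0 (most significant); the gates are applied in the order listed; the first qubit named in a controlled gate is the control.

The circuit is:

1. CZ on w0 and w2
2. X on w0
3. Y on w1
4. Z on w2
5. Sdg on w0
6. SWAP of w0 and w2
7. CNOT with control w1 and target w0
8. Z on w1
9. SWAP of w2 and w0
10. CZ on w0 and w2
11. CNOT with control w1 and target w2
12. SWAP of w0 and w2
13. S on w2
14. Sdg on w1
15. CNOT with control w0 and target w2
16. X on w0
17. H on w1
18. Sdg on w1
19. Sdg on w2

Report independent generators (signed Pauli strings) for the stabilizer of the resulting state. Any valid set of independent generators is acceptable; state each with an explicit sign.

One valid set of independent stabilizer generators is +IYI, -ZII, -IIZ (any independent generating set of the same group is equally correct).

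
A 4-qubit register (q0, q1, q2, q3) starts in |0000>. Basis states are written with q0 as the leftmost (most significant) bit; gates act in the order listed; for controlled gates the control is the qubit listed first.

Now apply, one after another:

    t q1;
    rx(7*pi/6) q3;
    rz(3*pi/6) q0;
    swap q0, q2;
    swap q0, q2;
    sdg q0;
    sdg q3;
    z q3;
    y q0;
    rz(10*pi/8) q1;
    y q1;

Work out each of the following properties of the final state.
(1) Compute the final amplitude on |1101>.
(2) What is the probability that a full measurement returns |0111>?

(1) The final state's coefficient on |1101> equals (sqrt(2) + sqrt(6))*exp(I*pi/8)/4. Key observation: the block from step 4 through step 5 cancels to the identity and can be dropped.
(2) The probability of measuring |0111> is 0.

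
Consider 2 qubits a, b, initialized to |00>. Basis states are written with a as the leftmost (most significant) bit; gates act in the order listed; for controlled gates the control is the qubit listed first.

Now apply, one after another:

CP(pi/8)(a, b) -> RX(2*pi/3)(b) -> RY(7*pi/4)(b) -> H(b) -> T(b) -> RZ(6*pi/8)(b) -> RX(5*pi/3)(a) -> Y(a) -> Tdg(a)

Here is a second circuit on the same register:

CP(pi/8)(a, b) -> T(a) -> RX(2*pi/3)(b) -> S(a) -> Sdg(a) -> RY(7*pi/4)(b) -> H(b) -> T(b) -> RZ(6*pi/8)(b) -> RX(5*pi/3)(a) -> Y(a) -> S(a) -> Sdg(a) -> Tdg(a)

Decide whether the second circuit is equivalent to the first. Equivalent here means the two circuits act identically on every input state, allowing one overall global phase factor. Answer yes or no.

No: there is an input state on which the two circuits produce genuinely different outputs (not merely differing by a phase).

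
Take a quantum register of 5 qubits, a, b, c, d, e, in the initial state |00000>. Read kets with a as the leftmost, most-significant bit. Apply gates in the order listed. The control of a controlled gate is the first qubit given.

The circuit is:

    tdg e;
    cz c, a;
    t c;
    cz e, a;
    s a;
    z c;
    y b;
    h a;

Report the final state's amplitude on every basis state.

After the circuit, the state carries amplitude sqrt(2)*I/2 on |01000>, sqrt(2)*I/2 on |11000>, and 0 on every other basis state.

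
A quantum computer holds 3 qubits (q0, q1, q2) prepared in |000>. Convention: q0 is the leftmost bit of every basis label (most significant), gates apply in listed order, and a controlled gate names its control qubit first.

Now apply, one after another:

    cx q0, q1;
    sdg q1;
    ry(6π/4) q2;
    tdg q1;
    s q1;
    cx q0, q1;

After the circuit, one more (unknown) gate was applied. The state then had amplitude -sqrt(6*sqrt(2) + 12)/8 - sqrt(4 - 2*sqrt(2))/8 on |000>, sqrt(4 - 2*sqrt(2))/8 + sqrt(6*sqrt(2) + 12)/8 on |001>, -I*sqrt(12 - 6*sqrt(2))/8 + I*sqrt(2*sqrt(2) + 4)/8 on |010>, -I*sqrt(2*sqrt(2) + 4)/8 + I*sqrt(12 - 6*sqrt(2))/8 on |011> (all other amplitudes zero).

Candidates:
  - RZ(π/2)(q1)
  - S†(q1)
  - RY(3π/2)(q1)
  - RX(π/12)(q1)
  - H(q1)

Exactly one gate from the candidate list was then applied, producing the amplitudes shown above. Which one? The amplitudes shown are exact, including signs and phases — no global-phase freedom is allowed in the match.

The applied gate was RX(π/12)(q1).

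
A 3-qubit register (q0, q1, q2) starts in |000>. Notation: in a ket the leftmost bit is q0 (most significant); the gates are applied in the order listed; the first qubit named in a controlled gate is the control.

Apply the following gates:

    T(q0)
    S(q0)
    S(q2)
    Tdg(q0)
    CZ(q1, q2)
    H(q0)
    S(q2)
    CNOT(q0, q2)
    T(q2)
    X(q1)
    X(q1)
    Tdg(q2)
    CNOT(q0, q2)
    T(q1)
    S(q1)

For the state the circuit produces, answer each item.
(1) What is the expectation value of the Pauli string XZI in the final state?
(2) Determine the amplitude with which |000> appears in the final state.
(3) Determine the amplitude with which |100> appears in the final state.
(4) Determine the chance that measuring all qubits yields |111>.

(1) The observable XZI averages to 1.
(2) The final state's coefficient on |000> equals sqrt(2)/2.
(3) The final state's coefficient on |100> equals sqrt(2)/2.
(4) Outcome |111> occurs with probability 0.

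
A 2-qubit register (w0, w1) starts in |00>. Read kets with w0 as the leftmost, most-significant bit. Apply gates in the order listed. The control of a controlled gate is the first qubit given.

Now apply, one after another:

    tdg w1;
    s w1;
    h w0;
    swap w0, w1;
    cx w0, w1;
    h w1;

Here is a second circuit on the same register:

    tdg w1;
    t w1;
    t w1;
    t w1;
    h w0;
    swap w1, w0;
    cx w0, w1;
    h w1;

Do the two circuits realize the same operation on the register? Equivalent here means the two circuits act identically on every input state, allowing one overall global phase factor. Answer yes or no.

No, they are not equivalent — no single phase factor reconciles the two unitaries.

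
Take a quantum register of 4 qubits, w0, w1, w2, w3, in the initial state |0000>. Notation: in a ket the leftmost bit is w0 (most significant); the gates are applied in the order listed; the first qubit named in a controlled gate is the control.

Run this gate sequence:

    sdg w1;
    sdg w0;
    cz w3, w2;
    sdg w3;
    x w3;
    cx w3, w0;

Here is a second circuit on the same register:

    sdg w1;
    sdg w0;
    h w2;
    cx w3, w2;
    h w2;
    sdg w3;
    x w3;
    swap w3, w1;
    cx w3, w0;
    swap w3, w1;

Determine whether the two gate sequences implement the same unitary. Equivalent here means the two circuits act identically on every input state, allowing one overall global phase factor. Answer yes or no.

No: there is an input state on which the two circuits produce genuinely different outputs (not merely differing by a phase).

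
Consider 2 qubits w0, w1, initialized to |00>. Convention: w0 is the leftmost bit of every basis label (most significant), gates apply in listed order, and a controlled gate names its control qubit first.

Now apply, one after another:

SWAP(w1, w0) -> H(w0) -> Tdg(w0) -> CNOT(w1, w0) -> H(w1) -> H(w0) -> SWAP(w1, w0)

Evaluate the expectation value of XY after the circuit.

The observable XY averages to sqrt(2)/2.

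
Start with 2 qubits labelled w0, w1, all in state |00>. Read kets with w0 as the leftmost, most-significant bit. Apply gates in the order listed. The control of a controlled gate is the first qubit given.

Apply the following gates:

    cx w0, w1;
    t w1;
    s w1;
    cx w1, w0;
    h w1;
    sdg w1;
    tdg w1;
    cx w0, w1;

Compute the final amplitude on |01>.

The final state's coefficient on |01> equals -sqrt(2)*exp(I*pi/4)/2.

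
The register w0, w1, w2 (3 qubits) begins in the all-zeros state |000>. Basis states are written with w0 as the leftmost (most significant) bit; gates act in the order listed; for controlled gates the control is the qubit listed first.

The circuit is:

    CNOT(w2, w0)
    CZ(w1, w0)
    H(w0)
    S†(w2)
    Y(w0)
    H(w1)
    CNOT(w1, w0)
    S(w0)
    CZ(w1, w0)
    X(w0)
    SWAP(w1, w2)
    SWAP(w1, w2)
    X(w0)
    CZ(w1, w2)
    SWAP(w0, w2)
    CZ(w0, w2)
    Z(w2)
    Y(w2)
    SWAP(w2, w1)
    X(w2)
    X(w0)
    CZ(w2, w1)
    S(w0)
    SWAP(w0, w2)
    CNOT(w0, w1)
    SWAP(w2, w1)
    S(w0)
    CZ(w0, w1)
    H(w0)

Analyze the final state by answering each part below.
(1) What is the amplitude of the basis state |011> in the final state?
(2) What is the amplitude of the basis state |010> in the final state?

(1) The final state's coefficient on |011> equals -sqrt(2)*I/2. Key observation: gates 10-13 undo each other exactly, leaving only the rest of the circuit to track.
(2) |010> carries amplitude 0 in the final state.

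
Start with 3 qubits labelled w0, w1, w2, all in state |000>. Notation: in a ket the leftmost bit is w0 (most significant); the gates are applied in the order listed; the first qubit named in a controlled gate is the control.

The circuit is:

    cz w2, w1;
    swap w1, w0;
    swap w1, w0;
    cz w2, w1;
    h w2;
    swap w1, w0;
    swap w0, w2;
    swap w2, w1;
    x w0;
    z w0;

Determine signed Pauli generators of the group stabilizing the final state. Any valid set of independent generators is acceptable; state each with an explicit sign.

The stabilizer group can be generated by -XII, +IZI, +IIZ, among other valid generating sets. Key observation: gates 1-4 undo each other exactly, leaving only the rest of the circuit to track.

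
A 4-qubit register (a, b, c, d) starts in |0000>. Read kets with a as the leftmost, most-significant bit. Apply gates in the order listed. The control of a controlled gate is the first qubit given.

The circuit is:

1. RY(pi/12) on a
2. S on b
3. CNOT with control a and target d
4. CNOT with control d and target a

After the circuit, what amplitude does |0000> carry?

The final state's coefficient on |0000> equals sqrt(2 - sqrt(2))/4 + sqrt(3*sqrt(2) + 6)/4.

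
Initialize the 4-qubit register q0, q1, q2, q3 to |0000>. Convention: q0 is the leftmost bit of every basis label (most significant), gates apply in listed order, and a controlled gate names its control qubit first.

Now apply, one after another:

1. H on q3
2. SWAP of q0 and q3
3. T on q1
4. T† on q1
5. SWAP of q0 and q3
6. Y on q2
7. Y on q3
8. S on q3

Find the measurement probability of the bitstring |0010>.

Outcome |0010> occurs with probability 1/2. Key observation: gates 2-5 undo each other exactly, leaving only the rest of the circuit to track.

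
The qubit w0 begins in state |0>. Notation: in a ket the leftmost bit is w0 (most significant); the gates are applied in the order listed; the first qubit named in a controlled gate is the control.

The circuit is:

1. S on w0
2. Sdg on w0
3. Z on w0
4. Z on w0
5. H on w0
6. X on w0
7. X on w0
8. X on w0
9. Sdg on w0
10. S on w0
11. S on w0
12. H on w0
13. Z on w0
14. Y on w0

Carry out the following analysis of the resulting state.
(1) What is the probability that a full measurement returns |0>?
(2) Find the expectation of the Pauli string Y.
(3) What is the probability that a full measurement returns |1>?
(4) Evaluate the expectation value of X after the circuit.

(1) A full measurement returns |0> with probability 1/2.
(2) The expectation value of Y is 1.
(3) The probability of measuring |1> is 1/2.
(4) In the final state, X has expectation 0.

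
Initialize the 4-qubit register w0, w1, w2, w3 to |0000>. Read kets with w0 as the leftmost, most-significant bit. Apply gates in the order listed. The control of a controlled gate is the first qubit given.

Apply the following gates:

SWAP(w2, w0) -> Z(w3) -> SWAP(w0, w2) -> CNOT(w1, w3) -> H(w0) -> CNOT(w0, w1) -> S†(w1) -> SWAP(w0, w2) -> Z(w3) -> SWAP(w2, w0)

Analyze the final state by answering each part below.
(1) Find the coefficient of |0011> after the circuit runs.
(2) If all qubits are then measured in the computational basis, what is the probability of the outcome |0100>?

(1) The final state's coefficient on |0011> equals 0.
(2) A full measurement returns |0100> with probability 0.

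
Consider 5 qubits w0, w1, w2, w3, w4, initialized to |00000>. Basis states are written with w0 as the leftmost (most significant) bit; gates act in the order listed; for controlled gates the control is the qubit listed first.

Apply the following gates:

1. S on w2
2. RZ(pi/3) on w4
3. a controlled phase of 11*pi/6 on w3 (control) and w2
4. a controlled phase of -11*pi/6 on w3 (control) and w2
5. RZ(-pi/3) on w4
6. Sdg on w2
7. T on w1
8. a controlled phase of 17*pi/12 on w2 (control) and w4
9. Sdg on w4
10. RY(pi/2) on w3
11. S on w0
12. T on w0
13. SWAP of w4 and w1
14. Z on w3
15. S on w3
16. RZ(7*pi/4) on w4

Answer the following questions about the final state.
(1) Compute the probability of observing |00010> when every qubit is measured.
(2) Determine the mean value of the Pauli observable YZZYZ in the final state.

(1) A full measurement returns |00010> with probability 1/2.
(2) In the final state, YZZYZ has expectation 0.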